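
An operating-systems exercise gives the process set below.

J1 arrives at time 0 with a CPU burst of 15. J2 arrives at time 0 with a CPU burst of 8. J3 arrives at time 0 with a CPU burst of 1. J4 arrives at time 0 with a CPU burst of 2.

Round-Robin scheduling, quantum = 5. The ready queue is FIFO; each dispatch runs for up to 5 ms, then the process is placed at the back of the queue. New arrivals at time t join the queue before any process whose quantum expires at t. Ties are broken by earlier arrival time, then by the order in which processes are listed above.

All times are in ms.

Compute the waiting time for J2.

13

Schedule: | J1 0-5 | J2 5-10 | J3 10-11 | J4 11-13 | J1 13-18 | J2 18-21 | J1 21-26 |
Completion: J1=26  J2=21  J3=11  J4=13
Turnaround (C−A): J1=26  J2=21  J3=11  J4=13
Waiting(J2) = turnaround − burst = 21 − 8 = 13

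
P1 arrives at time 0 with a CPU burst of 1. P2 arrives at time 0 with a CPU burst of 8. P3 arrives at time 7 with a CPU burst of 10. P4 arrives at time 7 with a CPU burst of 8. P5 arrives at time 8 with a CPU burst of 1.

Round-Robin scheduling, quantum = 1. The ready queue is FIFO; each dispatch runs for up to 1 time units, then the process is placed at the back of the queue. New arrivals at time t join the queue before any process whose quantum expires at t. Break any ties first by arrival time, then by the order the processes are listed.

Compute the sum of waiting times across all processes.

30

Gantt: | P1 0-1 | P2 1-7 | P3 7-8 | P4 8-9 | P2 9-10 | P5 10-11 | P3 11-12 | P4 12-13 | P2 13-14 | P3 14-15 | P4 15-16 | P3 16-17 | P4 17-18 | P3 18-19 | P4 19-20 | P3 20-21 | P4 21-22 | P3 22-23 | P4 23-24 | P3 24-25 | P4 25-26 | P3 26-28 |
Completion: P1=1  P2=14  P3=28  P4=26  P5=11
Waiting = turnaround − burst: P1=0, P2=6, P3=11, P4=11, P5=2
Total waiting = 0 + 6 + 11 + 11 + 2 = 30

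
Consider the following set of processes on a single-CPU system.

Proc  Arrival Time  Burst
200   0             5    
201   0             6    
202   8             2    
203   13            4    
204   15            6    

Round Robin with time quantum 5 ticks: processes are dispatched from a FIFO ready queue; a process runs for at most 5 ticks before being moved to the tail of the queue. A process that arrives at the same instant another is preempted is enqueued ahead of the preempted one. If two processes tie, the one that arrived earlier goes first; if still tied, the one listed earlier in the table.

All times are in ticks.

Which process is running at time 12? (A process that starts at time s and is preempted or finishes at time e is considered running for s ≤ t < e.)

201

Schedule: | 200 0-5 | 201 5-10 | 202 10-12 | 201 12-13 | 203 13-17 | 204 17-23 |
Completion: 200=5  201=13  202=12  203=17  204=23
Turnaround (C−A): 200=5  201=13  202=4  203=4  204=8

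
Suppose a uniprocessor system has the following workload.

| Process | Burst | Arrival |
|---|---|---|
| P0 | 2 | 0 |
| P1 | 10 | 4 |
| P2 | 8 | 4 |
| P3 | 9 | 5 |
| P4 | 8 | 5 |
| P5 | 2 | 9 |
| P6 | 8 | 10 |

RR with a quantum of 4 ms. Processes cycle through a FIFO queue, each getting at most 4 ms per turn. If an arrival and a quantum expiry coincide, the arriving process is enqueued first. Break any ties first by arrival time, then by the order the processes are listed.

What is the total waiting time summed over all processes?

Gantt: | P0 0-2 | idle 2-4 | P1 4-8 | P2 8-12 | P3 12-16 | P4 16-20 | P1 20-24 | P5 24-26 | P6 26-30 | P2 30-34 | P3 34-38 | P4 38-42 | P1 42-44 | P6 44-48 | P3 48-49 |
Completion: P0=2  P1=44  P2=34  P3=49  P4=42  P5=26  P6=48
Waiting = turnaround − burst: P0=0, P1=30, P2=22, P3=35, P4=29, P5=15, P6=30
Total waiting = 0 + 30 + 22 + 35 + 29 + 15 + 30 = 161

161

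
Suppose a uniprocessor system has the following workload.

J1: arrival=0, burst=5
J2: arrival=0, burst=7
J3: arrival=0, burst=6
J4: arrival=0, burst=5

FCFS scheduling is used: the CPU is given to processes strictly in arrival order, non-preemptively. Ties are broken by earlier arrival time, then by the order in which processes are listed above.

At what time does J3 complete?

Timeline: | J1 0-5 | J2 5-12 | J3 12-18 | J4 18-23 |
Completion: J1=5  J2=12  J3=18  J4=23

18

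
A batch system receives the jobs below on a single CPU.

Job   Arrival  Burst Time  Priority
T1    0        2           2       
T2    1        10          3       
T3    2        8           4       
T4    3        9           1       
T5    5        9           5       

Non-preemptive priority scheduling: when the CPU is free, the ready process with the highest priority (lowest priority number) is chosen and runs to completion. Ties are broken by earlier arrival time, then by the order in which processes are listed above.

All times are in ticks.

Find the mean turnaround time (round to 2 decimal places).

Gantt: | T1 0-2 | T2 2-12 | T4 12-21 | T3 21-29 | T5 29-38 |
Completion: T1=2  T2=12  T3=29  T4=21  T5=38
Turnaround (C−A): T1=2  T2=11  T3=27  T4=18  T5=33
Turnaround times: T1=2, T2=11, T3=27, T4=18, T5=33
Average turnaround = (2+11+27+18+33) / 5 = 91/5 = 18.20

18.20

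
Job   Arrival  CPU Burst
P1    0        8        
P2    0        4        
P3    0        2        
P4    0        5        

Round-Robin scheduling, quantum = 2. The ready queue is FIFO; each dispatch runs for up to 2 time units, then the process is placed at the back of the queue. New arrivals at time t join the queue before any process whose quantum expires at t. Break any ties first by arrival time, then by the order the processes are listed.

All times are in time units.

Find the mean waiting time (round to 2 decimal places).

Gantt: | P1 0-2 | P2 2-4 | P3 4-6 | P4 6-8 | P1 8-10 | P2 10-12 | P4 12-14 | P1 14-16 | P4 16-17 | P1 17-19 |
Completion: P1=19  P2=12  P3=6  P4=17
Waiting times: P1=11, P2=8, P3=4, P4=12
Average waiting = (11+8+4+12) / 4 = 35/4 = 8.75

8.75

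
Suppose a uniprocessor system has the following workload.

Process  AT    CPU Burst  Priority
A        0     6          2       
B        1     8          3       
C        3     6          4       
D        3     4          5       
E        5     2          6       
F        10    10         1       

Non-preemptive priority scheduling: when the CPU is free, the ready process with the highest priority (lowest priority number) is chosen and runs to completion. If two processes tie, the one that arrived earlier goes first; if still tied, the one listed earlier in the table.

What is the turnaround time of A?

Schedule: | A 0-6 | B 6-14 | F 14-24 | C 24-30 | D 30-34 | E 34-36 |
Completion: A=6  B=14  C=30  D=34  E=36  F=24
Turnaround (C−A): A=6  B=13  C=27  D=31  E=31  F=14
Turnaround(A) = completion − arrival = 6 − 0 = 6

6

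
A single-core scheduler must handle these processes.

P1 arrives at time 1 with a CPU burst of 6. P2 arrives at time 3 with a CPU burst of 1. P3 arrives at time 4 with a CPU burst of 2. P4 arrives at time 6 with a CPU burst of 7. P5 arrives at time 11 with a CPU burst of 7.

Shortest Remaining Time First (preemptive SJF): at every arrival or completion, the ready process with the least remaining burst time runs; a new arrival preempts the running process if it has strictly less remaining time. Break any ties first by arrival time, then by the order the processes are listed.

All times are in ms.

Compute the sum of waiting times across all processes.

13

Schedule: | idle 0-1 | P1 1-3 | P2 3-4 | P3 4-6 | P1 6-10 | P4 10-17 | P5 17-24 |
Completion: P1=10  P2=4  P3=6  P4=17  P5=24
Turnaround (C−A): P1=9  P2=1  P3=2  P4=11  P5=13
Waiting = turnaround − burst: P1=3, P2=0, P3=0, P4=4, P5=6
Total waiting = 3 + 0 + 0 + 4 + 6 = 13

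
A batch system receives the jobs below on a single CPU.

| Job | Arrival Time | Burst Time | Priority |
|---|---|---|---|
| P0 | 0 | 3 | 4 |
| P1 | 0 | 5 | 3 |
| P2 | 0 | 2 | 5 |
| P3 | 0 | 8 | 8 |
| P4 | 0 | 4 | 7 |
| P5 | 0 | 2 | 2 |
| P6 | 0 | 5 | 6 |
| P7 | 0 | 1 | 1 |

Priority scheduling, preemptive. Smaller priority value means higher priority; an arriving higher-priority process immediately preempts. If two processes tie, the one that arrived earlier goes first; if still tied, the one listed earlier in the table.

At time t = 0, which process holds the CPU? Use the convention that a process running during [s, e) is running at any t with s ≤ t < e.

Gantt: | P7 0-1 | P5 1-3 | P1 3-8 | P0 8-11 | P2 11-13 | P6 13-18 | P4 18-22 | P3 22-30 |
Completion: P0=11  P1=8  P2=13  P3=30  P4=22  P5=3  P6=18  P7=1
Turnaround (C−A): P0=11  P1=8  P2=13  P3=30  P4=22  P5=3  P6=18  P7=1

P7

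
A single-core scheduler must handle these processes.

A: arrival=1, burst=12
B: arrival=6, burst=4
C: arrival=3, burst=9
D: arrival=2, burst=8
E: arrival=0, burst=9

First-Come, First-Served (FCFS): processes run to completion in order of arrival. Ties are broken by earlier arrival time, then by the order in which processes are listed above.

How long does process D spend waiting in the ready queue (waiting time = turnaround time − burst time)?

19

Schedule: | E 0-9 | A 9-21 | D 21-29 | C 29-38 | B 38-42 |
Completion: A=21  B=42  C=38  D=29  E=9
Turnaround (C−A): A=20  B=36  C=35  D=27  E=9
Waiting(D) = turnaround − burst = 27 − 8 = 19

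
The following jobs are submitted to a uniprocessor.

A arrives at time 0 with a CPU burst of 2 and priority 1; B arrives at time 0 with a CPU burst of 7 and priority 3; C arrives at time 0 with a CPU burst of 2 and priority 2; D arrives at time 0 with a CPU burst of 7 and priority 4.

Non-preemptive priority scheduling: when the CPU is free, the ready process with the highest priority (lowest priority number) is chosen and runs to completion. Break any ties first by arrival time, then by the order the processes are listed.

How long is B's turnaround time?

11

Gantt: | A 0-2 | C 2-4 | B 4-11 | D 11-18 |
Completion: A=2  B=11  C=4  D=18
Turnaround(B) = completion − arrival = 11 − 0 = 11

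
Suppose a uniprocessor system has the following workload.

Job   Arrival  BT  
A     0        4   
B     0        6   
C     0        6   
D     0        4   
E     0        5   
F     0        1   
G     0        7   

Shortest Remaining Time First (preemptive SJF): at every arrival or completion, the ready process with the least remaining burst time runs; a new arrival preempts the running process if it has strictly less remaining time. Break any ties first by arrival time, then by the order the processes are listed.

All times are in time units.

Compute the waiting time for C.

20

Timeline: | F 0-1 | A 1-5 | D 5-9 | E 9-14 | B 14-20 | C 20-26 | G 26-33 |
Completion: A=5  B=20  C=26  D=9  E=14  F=1  G=33
Turnaround (C−A): A=5  B=20  C=26  D=9  E=14  F=1  G=33
Waiting(C) = turnaround − burst = 26 − 6 = 20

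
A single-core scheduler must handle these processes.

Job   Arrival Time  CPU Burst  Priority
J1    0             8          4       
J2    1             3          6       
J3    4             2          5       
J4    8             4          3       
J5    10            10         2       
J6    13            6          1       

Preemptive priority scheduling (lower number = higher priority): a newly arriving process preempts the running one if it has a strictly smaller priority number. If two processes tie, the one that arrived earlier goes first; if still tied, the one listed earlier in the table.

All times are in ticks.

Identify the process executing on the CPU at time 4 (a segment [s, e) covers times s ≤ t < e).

J1

Timeline: | J1 0-8 | J4 8-10 | J5 10-13 | J6 13-19 | J5 19-26 | J4 26-28 | J3 28-30 | J2 30-33 |
Completion: J1=8  J2=33  J3=30  J4=28  J5=26  J6=19
Turnaround (C−A): J1=8  J2=32  J3=26  J4=20  J5=16  J6=6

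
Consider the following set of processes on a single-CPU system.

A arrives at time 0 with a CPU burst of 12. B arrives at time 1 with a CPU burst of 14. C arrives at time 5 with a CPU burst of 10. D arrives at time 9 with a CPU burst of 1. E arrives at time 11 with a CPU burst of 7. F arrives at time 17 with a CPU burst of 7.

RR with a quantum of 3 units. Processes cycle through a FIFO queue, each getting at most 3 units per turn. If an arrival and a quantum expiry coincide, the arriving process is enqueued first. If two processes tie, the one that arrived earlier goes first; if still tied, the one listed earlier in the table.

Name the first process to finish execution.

D

Schedule: | A 0-3 | B 3-6 | A 6-9 | C 9-12 | B 12-15 | D 15-16 | A 16-19 | E 19-22 | C 22-25 | B 25-28 | F 28-31 | A 31-34 | E 34-37 | C 37-40 | B 40-43 | F 43-46 | E 46-47 | C 47-48 | B 48-50 | F 50-51 |
Completion: A=34  B=50  C=48  D=16  E=47  F=51
Finish order: D → A → E → C → B → F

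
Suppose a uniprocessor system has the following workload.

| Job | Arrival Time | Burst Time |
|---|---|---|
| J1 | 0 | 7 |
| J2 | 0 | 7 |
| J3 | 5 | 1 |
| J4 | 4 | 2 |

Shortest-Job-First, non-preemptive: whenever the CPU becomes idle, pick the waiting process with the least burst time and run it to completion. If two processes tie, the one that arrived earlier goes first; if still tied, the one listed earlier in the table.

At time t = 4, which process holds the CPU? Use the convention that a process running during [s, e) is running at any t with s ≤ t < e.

Gantt: | J1 0-7 | J3 7-8 | J4 8-10 | J2 10-17 |
Completion: J1=7  J2=17  J3=8  J4=10
Turnaround (C−A): J1=7  J2=17  J3=3  J4=6

J1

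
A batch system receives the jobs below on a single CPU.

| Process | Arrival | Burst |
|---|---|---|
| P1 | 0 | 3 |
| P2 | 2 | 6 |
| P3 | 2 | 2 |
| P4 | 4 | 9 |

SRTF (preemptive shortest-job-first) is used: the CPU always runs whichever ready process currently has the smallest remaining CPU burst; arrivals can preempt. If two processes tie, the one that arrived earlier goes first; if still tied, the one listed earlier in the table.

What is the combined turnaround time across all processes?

31

Schedule: | P1 0-3 | P3 3-5 | P2 5-11 | P4 11-20 |
Completion: P1=3  P2=11  P3=5  P4=20
Turnaround (C−A): P1=3  P2=9  P3=3  P4=16
Turnaround = completion − arrival: P1=3, P2=9, P3=3, P4=16
Total turnaround = 3 + 9 + 3 + 16 = 31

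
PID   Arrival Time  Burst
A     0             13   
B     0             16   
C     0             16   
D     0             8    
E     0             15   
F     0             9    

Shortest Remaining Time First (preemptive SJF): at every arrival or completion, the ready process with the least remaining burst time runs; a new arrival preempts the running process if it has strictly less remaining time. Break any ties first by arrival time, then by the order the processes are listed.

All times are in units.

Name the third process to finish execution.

A

Schedule: | D 0-8 | F 8-17 | A 17-30 | E 30-45 | B 45-61 | C 61-77 |
Completion: A=30  B=61  C=77  D=8  E=45  F=17
Finish order: D → F → A → E → B → C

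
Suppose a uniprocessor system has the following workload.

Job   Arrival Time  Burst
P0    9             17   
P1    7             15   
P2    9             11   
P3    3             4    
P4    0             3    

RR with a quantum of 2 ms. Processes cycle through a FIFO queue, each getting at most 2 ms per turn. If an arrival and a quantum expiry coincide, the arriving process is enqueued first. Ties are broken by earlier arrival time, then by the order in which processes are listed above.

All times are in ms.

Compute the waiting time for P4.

0

Gantt: | P4 0-3 | P3 3-7 | P1 7-9 | P0 9-11 | P2 11-13 | P1 13-15 | P0 15-17 | P2 17-19 | P1 19-21 | P0 21-23 | P2 23-25 | P1 25-27 | P0 27-29 | P2 29-31 | P1 31-33 | P0 33-35 | P2 35-37 | P1 37-39 | P0 39-41 | P2 41-42 | P1 42-44 | P0 44-46 | P1 46-47 | P0 47-50 |
Completion: P0=50  P1=47  P2=42  P3=7  P4=3
Turnaround (C−A): P0=41  P1=40  P2=33  P3=4  P4=3
Waiting(P4) = turnaround − burst = 3 − 3 = 0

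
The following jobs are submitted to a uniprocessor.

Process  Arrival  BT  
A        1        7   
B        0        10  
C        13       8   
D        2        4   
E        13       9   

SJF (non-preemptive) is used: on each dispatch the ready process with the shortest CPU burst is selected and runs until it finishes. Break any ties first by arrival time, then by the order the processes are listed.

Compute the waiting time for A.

13

Timeline: | B 0-10 | D 10-14 | A 14-21 | C 21-29 | E 29-38 |
Completion: A=21  B=10  C=29  D=14  E=38
Waiting(A) = turnaround − burst = 20 − 7 = 13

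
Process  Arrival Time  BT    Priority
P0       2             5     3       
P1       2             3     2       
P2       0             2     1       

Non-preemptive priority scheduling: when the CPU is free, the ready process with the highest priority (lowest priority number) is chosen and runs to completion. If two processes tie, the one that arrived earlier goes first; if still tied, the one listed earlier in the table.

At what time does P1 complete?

Schedule: | P2 0-2 | P1 2-5 | P0 5-10 |
Completion: P0=10  P1=5  P2=2

5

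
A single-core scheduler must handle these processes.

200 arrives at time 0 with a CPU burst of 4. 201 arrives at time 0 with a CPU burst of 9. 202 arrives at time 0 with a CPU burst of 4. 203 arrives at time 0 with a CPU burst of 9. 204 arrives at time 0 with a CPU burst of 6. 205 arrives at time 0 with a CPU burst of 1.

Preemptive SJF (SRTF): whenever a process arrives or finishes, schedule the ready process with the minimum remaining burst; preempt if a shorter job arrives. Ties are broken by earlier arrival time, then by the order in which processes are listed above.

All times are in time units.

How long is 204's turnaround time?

Gantt: | 205 0-1 | 200 1-5 | 202 5-9 | 204 9-15 | 201 15-24 | 203 24-33 |
Completion: 200=5  201=24  202=9  203=33  204=15  205=1
Turnaround (C−A): 200=5  201=24  202=9  203=33  204=15  205=1
Turnaround(204) = completion − arrival = 15 − 0 = 15

15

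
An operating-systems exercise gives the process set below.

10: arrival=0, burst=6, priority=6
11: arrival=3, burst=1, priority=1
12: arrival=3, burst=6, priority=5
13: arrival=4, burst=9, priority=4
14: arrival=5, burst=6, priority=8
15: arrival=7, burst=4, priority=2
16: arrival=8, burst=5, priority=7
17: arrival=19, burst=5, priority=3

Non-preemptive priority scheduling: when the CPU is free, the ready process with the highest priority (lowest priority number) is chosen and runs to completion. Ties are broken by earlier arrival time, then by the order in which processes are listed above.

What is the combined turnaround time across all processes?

129

Schedule: | 10 0-6 | 11 6-7 | 15 7-11 | 13 11-20 | 17 20-25 | 12 25-31 | 16 31-36 | 14 36-42 |
Completion: 10=6  11=7  12=31  13=20  14=42  15=11  16=36  17=25
Turnaround (C−A): 10=6  11=4  12=28  13=16  14=37  15=4  16=28  17=6
Turnaround = completion − arrival: 10=6, 11=4, 12=28, 13=16, 14=37, 15=4, 16=28, 17=6
Total turnaround = 6 + 4 + 28 + 16 + 37 + 4 + 28 + 6 = 129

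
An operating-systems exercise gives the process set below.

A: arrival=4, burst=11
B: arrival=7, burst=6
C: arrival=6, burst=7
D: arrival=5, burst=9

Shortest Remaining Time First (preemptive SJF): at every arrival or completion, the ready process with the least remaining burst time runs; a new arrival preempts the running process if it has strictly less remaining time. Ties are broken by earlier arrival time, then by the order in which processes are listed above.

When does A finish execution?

Gantt: | idle 0-4 | A 4-5 | D 5-6 | C 6-13 | B 13-19 | D 19-27 | A 27-37 |
Completion: A=37  B=19  C=13  D=27
Turnaround (C−A): A=33  B=12  C=7  D=22

37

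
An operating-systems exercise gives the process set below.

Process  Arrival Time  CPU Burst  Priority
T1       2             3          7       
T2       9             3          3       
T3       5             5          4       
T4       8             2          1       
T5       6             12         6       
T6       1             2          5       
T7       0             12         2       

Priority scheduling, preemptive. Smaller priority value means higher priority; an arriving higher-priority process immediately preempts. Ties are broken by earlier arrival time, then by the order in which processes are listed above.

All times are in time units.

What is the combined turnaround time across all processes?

Gantt: | T7 0-8 | T4 8-10 | T7 10-14 | T2 14-17 | T3 17-22 | T6 22-24 | T5 24-36 | T1 36-39 |
Completion: T1=39  T2=17  T3=22  T4=10  T5=36  T6=24  T7=14
Turnaround (C−A): T1=37  T2=8  T3=17  T4=2  T5=30  T6=23  T7=14
Turnaround = completion − arrival: T1=37, T2=8, T3=17, T4=2, T5=30, T6=23, T7=14
Total turnaround = 37 + 8 + 17 + 2 + 30 + 23 + 14 = 131

131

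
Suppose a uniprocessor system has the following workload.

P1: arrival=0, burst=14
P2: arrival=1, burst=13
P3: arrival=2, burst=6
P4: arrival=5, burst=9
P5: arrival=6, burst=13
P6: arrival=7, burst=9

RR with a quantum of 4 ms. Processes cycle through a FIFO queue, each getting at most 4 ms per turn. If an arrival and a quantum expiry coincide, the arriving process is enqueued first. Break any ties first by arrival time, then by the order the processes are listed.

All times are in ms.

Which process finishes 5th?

P2

Gantt: | P1 0-4 | P2 4-8 | P3 8-12 | P1 12-16 | P4 16-20 | P5 20-24 | P6 24-28 | P2 28-32 | P3 32-34 | P1 34-38 | P4 38-42 | P5 42-46 | P6 46-50 | P2 50-54 | P1 54-56 | P4 56-57 | P5 57-61 | P6 61-62 | P2 62-63 | P5 63-64 |
Completion: P1=56  P2=63  P3=34  P4=57  P5=64  P6=62
Turnaround (C−A): P1=56  P2=62  P3=32  P4=52  P5=58  P6=55
Finish order: P3 → P1 → P4 → P6 → P2 → P5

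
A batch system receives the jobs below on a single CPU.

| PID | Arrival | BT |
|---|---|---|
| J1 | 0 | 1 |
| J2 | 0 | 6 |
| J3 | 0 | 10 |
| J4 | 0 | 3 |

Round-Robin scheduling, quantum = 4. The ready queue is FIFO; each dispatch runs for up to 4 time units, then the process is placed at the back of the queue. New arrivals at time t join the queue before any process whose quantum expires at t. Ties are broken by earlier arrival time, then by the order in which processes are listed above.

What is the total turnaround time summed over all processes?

47

Schedule: | J1 0-1 | J2 1-5 | J3 5-9 | J4 9-12 | J2 12-14 | J3 14-20 |
Completion: J1=1  J2=14  J3=20  J4=12
Turnaround (C−A): J1=1  J2=14  J3=20  J4=12
Turnaround = completion − arrival: J1=1, J2=14, J3=20, J4=12
Total turnaround = 1 + 14 + 20 + 12 = 47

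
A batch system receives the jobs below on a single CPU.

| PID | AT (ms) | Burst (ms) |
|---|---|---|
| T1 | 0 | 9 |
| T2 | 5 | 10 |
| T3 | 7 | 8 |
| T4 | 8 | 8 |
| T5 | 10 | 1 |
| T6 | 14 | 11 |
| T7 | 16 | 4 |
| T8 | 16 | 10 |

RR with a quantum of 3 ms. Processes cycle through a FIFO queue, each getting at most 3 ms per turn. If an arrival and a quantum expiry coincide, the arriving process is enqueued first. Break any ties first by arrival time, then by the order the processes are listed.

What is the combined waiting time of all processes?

Schedule: | T1 0-6 | T2 6-9 | T1 9-12 | T3 12-15 | T4 15-18 | T2 18-21 | T5 21-22 | T6 22-25 | T3 25-28 | T7 28-31 | T8 31-34 | T4 34-37 | T2 37-40 | T6 40-43 | T3 43-45 | T7 45-46 | T8 46-49 | T4 49-51 | T2 51-52 | T6 52-55 | T8 55-58 | T6 58-60 | T8 60-61 |
Completion: T1=12  T2=52  T3=45  T4=51  T5=22  T6=60  T7=46  T8=61
Turnaround (C−A): T1=12  T2=47  T3=38  T4=43  T5=12  T6=46  T7=30  T8=45
Waiting = turnaround − burst: T1=3, T2=37, T3=30, T4=35, T5=11, T6=35, T7=26, T8=35
Total waiting = 3 + 37 + 30 + 35 + 11 + 35 + 26 + 35 = 212

212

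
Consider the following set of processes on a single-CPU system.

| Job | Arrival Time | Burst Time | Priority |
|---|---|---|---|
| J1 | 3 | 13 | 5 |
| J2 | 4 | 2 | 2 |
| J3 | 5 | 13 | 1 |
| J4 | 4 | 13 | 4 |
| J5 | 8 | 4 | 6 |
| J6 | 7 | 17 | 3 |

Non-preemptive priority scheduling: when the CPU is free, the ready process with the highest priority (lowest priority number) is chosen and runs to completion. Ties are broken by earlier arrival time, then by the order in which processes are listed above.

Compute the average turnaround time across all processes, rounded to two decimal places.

Schedule: | idle 0-3 | J1 3-16 | J3 16-29 | J2 29-31 | J6 31-48 | J4 48-61 | J5 61-65 |
Completion: J1=16  J2=31  J3=29  J4=61  J5=65  J6=48
Turnaround (C−A): J1=13  J2=27  J3=24  J4=57  J5=57  J6=41
Turnaround times: J1=13, J2=27, J3=24, J4=57, J5=57, J6=41
Average turnaround = (13+27+24+57+57+41) / 6 = 219/6 = 36.50

36.50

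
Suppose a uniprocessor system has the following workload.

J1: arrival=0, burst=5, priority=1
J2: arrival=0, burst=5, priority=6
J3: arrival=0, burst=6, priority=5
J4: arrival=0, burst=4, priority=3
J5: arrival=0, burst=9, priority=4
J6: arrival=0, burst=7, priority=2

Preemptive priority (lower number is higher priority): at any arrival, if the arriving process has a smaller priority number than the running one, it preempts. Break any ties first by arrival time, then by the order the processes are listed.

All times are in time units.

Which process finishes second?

Schedule: | J1 0-5 | J6 5-12 | J4 12-16 | J5 16-25 | J3 25-31 | J2 31-36 |
Completion: J1=5  J2=36  J3=31  J4=16  J5=25  J6=12
Turnaround (C−A): J1=5  J2=36  J3=31  J4=16  J5=25  J6=12
Finish order: J1 → J6 → J4 → J5 → J3 → J2

J6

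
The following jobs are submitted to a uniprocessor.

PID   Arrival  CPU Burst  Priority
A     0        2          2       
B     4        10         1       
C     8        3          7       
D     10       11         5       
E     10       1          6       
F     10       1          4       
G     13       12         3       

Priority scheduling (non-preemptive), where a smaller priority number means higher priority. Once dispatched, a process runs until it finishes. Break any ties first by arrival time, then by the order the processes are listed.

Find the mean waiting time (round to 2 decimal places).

13.29

Timeline: | A 0-2 | idle 2-4 | B 4-14 | G 14-26 | F 26-27 | D 27-38 | E 38-39 | C 39-42 |
Completion: A=2  B=14  C=42  D=38  E=39  F=27  G=26
Waiting times: A=0, B=0, C=31, D=17, E=28, F=16, G=1
Average waiting = (0+0+31+17+28+16+1) / 7 = 93/7 = 13.29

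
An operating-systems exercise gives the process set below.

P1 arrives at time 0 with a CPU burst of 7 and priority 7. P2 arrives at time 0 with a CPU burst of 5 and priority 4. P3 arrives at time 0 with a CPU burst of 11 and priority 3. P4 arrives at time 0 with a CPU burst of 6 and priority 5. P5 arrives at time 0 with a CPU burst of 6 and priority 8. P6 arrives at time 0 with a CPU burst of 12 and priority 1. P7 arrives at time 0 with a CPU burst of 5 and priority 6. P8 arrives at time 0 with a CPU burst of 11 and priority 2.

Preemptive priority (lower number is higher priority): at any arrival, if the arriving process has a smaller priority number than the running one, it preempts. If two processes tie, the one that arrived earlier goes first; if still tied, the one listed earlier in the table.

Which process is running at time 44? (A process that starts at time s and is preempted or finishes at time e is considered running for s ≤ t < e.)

Timeline: | P6 0-12 | P8 12-23 | P3 23-34 | P2 34-39 | P4 39-45 | P7 45-50 | P1 50-57 | P5 57-63 |
Completion: P1=57  P2=39  P3=34  P4=45  P5=63  P6=12  P7=50  P8=23
Turnaround (C−A): P1=57  P2=39  P3=34  P4=45  P5=63  P6=12  P7=50  P8=23

P4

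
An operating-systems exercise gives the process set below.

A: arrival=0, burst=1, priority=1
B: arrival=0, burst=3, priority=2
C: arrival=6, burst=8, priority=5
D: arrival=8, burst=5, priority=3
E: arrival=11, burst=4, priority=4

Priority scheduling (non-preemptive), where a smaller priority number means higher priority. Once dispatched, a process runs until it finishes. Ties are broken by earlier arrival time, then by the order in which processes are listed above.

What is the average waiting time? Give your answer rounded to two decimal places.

Gantt: | A 0-1 | B 1-4 | idle 4-6 | C 6-14 | D 14-19 | E 19-23 |
Completion: A=1  B=4  C=14  D=19  E=23
Waiting times: A=0, B=1, C=0, D=6, E=8
Average waiting = (0+1+0+6+8) / 5 = 15/5 = 3.00

3.00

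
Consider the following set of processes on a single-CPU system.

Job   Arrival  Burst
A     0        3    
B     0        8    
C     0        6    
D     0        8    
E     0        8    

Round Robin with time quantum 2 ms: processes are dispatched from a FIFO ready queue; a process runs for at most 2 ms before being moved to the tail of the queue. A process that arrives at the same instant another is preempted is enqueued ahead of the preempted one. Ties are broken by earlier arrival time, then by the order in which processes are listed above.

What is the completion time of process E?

33

Timeline: | A 0-2 | B 2-4 | C 4-6 | D 6-8 | E 8-10 | A 10-11 | B 11-13 | C 13-15 | D 15-17 | E 17-19 | B 19-21 | C 21-23 | D 23-25 | E 25-27 | B 27-29 | D 29-31 | E 31-33 |
Completion: A=11  B=29  C=23  D=31  E=33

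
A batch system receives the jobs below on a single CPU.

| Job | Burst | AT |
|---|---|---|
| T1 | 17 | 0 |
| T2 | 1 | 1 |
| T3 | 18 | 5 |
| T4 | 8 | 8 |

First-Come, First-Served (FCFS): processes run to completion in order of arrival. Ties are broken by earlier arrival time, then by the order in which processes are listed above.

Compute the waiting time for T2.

16

Schedule: | T1 0-17 | T2 17-18 | T3 18-36 | T4 36-44 |
Completion: T1=17  T2=18  T3=36  T4=44
Turnaround (C−A): T1=17  T2=17  T3=31  T4=36
Waiting(T2) = turnaround − burst = 17 − 1 = 16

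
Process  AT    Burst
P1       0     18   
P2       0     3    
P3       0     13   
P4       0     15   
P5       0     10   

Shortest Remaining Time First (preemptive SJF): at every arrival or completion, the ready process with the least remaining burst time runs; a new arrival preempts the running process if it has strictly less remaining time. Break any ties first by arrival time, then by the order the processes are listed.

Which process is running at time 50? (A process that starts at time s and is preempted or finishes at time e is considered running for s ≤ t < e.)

Gantt: | P2 0-3 | P5 3-13 | P3 13-26 | P4 26-41 | P1 41-59 |
Completion: P1=59  P2=3  P3=26  P4=41  P5=13
Turnaround (C−A): P1=59  P2=3  P3=26  P4=41  P5=13

P1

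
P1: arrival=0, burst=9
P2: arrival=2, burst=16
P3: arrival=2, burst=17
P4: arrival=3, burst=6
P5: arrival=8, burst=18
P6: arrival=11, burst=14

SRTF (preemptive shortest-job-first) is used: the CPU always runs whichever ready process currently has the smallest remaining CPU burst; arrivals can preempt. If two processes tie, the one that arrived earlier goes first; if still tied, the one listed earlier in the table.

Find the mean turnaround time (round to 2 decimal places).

Timeline: | P1 0-9 | P4 9-15 | P6 15-29 | P2 29-45 | P3 45-62 | P5 62-80 |
Completion: P1=9  P2=45  P3=62  P4=15  P5=80  P6=29
Turnaround times: P1=9, P2=43, P3=60, P4=12, P5=72, P6=18
Average turnaround = (9+43+60+12+72+18) / 6 = 214/6 = 35.67

35.67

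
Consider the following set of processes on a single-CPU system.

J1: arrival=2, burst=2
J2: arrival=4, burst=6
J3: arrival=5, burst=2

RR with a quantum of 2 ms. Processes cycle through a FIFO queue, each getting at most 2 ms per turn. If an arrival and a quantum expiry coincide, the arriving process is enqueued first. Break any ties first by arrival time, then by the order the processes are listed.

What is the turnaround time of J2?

Gantt: | idle 0-2 | J1 2-4 | J2 4-6 | J3 6-8 | J2 8-12 |
Completion: J1=4  J2=12  J3=8
Turnaround (C−A): J1=2  J2=8  J3=3
Turnaround(J2) = completion − arrival = 12 − 4 = 8

8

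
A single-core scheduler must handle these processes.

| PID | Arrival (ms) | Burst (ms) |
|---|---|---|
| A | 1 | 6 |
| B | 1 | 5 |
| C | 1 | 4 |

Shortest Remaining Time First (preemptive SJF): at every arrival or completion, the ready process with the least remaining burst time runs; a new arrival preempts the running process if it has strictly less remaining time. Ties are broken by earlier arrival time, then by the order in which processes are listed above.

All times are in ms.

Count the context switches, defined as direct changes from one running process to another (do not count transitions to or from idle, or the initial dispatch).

Gantt: | idle 0-1 | C 1-5 | B 5-10 | A 10-16 |
Completion: A=16  B=10  C=5
Turnaround (C−A): A=15  B=9  C=4

2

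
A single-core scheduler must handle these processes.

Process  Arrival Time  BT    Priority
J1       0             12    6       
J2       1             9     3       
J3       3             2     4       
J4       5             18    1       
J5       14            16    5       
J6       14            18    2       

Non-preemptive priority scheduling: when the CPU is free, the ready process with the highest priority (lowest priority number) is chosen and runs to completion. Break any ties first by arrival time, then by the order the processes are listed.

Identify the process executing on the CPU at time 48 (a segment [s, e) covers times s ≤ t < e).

Schedule: | J1 0-12 | J4 12-30 | J6 30-48 | J2 48-57 | J3 57-59 | J5 59-75 |
Completion: J1=12  J2=57  J3=59  J4=30  J5=75  J6=48
Turnaround (C−A): J1=12  J2=56  J3=56  J4=25  J5=61  J6=34

J2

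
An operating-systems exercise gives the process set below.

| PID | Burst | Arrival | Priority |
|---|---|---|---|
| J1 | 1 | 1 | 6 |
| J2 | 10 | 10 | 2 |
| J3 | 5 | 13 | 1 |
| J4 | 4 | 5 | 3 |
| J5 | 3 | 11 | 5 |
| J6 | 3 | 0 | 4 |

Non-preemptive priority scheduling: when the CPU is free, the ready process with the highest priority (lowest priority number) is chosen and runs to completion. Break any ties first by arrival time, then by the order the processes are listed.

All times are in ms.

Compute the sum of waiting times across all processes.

23

Timeline: | J6 0-3 | J1 3-4 | idle 4-5 | J4 5-9 | idle 9-10 | J2 10-20 | J3 20-25 | J5 25-28 |
Completion: J1=4  J2=20  J3=25  J4=9  J5=28  J6=3
Waiting = turnaround − burst: J1=2, J2=0, J3=7, J4=0, J5=14, J6=0
Total waiting = 2 + 0 + 7 + 0 + 14 + 0 = 23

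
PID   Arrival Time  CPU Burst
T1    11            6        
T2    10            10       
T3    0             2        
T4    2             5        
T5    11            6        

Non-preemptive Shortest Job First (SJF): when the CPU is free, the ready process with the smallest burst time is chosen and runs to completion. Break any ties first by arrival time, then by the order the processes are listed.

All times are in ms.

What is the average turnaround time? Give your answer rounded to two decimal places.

Gantt: | T3 0-2 | T4 2-7 | idle 7-10 | T2 10-20 | T1 20-26 | T5 26-32 |
Completion: T1=26  T2=20  T3=2  T4=7  T5=32
Turnaround times: T1=15, T2=10, T3=2, T4=5, T5=21
Average turnaround = (15+10+2+5+21) / 5 = 53/5 = 10.60

10.60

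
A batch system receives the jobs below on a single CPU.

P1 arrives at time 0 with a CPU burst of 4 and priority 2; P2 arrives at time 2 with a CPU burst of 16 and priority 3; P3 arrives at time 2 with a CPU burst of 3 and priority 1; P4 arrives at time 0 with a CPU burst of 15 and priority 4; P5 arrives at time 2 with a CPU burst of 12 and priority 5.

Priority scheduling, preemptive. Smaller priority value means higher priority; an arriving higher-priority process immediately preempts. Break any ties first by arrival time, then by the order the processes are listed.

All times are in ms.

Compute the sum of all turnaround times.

Schedule: | P1 0-2 | P3 2-5 | P1 5-7 | P2 7-23 | P4 23-38 | P5 38-50 |
Completion: P1=7  P2=23  P3=5  P4=38  P5=50
Turnaround (C−A): P1=7  P2=21  P3=3  P4=38  P5=48
Turnaround = completion − arrival: P1=7, P2=21, P3=3, P4=38, P5=48
Total turnaround = 7 + 21 + 3 + 38 + 48 = 117

117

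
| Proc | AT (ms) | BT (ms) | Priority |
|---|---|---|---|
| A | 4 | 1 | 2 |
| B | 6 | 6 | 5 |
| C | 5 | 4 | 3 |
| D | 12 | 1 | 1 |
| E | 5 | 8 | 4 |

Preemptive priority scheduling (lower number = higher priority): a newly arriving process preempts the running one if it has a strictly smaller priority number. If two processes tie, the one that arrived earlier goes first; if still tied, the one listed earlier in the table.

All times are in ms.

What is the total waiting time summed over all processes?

Gantt: | idle 0-4 | A 4-5 | C 5-9 | E 9-12 | D 12-13 | E 13-18 | B 18-24 |
Completion: A=5  B=24  C=9  D=13  E=18
Turnaround (C−A): A=1  B=18  C=4  D=1  E=13
Waiting = turnaround − burst: A=0, B=12, C=0, D=0, E=5
Total waiting = 0 + 12 + 0 + 0 + 5 = 17

17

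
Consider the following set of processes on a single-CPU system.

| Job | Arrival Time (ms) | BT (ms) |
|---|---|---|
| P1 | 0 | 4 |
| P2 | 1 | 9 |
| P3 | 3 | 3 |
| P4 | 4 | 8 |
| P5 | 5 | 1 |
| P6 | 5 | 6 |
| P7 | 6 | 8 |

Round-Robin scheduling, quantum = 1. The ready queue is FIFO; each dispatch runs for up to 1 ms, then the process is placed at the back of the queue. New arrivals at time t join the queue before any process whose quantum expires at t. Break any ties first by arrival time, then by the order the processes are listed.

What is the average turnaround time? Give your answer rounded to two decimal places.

23.00

Timeline: | P1 0-1 | P2 1-2 | P1 2-3 | P2 3-4 | P3 4-5 | P1 5-6 | P4 6-7 | P2 7-8 | P5 8-9 | P6 9-10 | P3 10-11 | P7 11-12 | P1 12-13 | P4 13-14 | P2 14-15 | P6 15-16 | P3 16-17 | P7 17-18 | P4 18-19 | P2 19-20 | P6 20-21 | P7 21-22 | P4 22-23 | P2 23-24 | P6 24-25 | P7 25-26 | P4 26-27 | P2 27-28 | P6 28-29 | P7 29-30 | P4 30-31 | P2 31-32 | P6 32-33 | P7 33-34 | P4 34-35 | P2 35-36 | P7 36-37 | P4 37-38 | P7 38-39 |
Completion: P1=13  P2=36  P3=17  P4=38  P5=9  P6=33  P7=39
Turnaround times: P1=13, P2=35, P3=14, P4=34, P5=4, P6=28, P7=33
Average turnaround = (13+35+14+34+4+28+33) / 7 = 161/7 = 23.00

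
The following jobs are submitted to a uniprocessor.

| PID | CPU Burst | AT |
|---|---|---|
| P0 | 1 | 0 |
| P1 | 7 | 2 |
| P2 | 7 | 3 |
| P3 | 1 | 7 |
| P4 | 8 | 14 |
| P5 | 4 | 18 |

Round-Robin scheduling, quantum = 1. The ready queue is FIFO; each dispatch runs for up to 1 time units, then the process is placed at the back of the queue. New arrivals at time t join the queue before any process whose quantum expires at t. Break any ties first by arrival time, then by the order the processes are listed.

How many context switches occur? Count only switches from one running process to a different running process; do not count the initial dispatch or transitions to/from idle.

Gantt: | P0 0-1 | idle 1-2 | P1 2-3 | P2 3-4 | P1 4-5 | P2 5-6 | P1 6-7 | P2 7-8 | P3 8-9 | P1 9-10 | P2 10-11 | P1 11-12 | P2 12-13 | P1 13-14 | P2 14-15 | P4 15-16 | P1 16-17 | P2 17-18 | P4 18-19 | P5 19-20 | P4 20-21 | P5 21-22 | P4 22-23 | P5 23-24 | P4 24-25 | P5 25-26 | P4 26-29 |
Completion: P0=1  P1=17  P2=18  P3=9  P4=29  P5=26
Turnaround (C−A): P0=1  P1=15  P2=15  P3=2  P4=15  P5=8

24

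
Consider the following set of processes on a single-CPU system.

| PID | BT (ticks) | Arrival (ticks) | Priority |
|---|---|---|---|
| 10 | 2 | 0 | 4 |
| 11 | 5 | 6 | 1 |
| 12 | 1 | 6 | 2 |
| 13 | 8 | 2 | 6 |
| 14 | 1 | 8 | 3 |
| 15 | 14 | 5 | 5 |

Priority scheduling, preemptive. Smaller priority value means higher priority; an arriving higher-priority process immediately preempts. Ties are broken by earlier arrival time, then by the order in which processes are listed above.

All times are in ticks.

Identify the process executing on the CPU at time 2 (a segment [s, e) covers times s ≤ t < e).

Gantt: | 10 0-2 | 13 2-5 | 15 5-6 | 11 6-11 | 12 11-12 | 14 12-13 | 15 13-26 | 13 26-31 |
Completion: 10=2  11=11  12=12  13=31  14=13  15=26
Turnaround (C−A): 10=2  11=5  12=6  13=29  14=5  15=21

13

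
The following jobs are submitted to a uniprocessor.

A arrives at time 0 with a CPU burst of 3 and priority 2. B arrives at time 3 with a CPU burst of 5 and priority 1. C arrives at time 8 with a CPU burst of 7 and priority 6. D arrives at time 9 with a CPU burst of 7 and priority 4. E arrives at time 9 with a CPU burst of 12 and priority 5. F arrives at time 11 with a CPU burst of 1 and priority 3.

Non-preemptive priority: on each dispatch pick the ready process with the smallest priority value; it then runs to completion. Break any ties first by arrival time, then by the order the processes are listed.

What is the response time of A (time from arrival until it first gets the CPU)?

Gantt: | A 0-3 | B 3-8 | C 8-15 | F 15-16 | D 16-23 | E 23-35 |
Completion: A=3  B=8  C=15  D=23  E=35  F=16
Response(A) = first start − arrival = 0 − 0 = 0

0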